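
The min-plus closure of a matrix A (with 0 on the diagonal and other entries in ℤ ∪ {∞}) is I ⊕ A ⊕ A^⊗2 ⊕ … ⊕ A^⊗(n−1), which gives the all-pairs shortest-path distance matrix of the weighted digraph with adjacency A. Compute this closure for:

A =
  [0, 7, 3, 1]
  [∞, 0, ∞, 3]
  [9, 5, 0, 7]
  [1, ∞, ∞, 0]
Closure =
  [0, 7, 3, 1]
  [4, 0, 7, 3]
  [8, 5, 0, 7]
  [1, 8, 4, 0]

This is the Floyd-Warshall all-pairs shortest-path computation. For each intermediate vertex k = 0, 1, …, 3, update dist[i][j] ← min(dist[i][j], dist[i][k] + dist[k][j]). The final matrix gives, for each (i, j), the minimum total weight of any directed path from i to j (possibly empty when i = j).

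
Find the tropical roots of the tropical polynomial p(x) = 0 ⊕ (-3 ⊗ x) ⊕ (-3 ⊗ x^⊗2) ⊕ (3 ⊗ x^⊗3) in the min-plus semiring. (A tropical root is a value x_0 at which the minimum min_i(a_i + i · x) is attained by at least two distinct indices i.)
Roots: {-6, 0, 3}

Each tropical root is a break point of the lower envelope of the lines y = a_i + i · x (there are 4 lines, with slopes 0, 1, ..., 3). Only the lines that attain the minimum somewhere contribute to roots; other lines are dominated. Here the surviving (envelope) indices are i = 3, i = 2, i = 1, i = 0.
Intersections between consecutive envelope lines give the roots: for adjacent envelope indices i < j the intersection is x = (a_i − a_j) / (j − i). Reading off the sorted break points: {-6, 0, 3}.
Verification: at each break x_0, at least two indices attain the minimum of min_i(a_i + i · x_0).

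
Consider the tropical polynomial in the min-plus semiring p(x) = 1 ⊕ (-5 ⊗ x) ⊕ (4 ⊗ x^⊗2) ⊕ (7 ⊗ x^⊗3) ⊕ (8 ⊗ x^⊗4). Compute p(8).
p(8) = 1

A tropical monomial a ⊗ x^⊗i evaluates to a + i · x. Evaluating each term at x = 8:
  Term 0 contributes 1 + 0 · 8 = 1
  Term 1 contributes -5 + 1 · 8 = 3
  Term 2 contributes 4 + 2 · 8 = 20
  Term 3 contributes 7 + 3 · 8 = 31
  Term 4 contributes 8 + 4 · 8 = 40
p(8) = ⊕ of these = min[1, 3, 20, 31, 40] = 1.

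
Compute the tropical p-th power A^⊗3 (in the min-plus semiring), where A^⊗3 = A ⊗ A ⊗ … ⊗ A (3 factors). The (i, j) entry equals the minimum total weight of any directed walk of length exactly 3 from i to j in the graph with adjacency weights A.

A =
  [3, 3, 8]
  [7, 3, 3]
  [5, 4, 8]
A^⊗3 =
  [9, 9, 9]
  [11, 9, 9]
  [11, 10, 10]

Each entry (A^⊗3)_ij equals the minimum over all length-3 walks i = v_0 → v_1 → … → v_3 = j of Σ_t A[v_t][v_{t+1}]. For example, for (i, j) = (0, 2) we minimise over 9 possible intermediate vertex sequences; the minimum is 9, attained along the walk 0 → 0 → 1 → 2.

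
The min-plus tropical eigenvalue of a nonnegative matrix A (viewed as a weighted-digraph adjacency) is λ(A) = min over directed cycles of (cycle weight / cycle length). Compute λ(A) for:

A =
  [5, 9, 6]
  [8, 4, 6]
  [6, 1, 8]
λ(A) = 7/2

Enumerate directed cycles and compute their means (weight / length). Sample:
  cycle 0 → 0: weight = 5, length = 1, mean = 5/1 ≈ 5.000
  cycle 1 → 1: weight = 4, length = 1, mean = 4/1 ≈ 4.000
  cycle 2 → 2: weight = 8, length = 1, mean = 8/1 ≈ 8.000
  cycle 0 → 1 → 0: weight = 17, length = 2, mean = 17/2 ≈ 8.500
  cycle 0 → 2 → 0: weight = 12, length = 2, mean = 12/2 ≈ 6.000
  cycle 1 → 0 → 1: weight = 17, length = 2, mean = 17/2 ≈ 8.500
Minimum mean = 3.500, attained e.g. along the cycle 1 → 2 → 1 with weight 7 and length 2. So λ(A) = 7/2 = 7/2.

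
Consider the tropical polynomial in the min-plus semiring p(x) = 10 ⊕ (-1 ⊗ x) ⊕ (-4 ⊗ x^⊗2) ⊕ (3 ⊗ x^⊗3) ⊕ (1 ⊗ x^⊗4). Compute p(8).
p(8) = 7

A tropical monomial a ⊗ x^⊗i evaluates to a + i · x. Evaluating each term at x = 8:
  Term 0 contributes 10 + 0 · 8 = 10
  Term 1 contributes -1 + 1 · 8 = 7
  Term 2 contributes -4 + 2 · 8 = 12
  Term 3 contributes 3 + 3 · 8 = 27
  Term 4 contributes 1 + 4 · 8 = 33
p(8) = ⊕ of these = min[10, 7, 12, 27, 33] = 7.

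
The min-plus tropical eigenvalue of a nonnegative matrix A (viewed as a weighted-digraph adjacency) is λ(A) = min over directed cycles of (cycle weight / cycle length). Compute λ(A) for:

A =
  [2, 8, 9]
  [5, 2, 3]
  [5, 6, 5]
λ(A) = 2

Enumerate directed cycles and compute their means (weight / length). Sample:
  cycle 0 → 0: weight = 2, length = 1, mean = 2/1 ≈ 2.000
  cycle 1 → 1: weight = 2, length = 1, mean = 2/1 ≈ 2.000
  cycle 2 → 2: weight = 5, length = 1, mean = 5/1 ≈ 5.000
  cycle 0 → 1 → 0: weight = 13, length = 2, mean = 13/2 ≈ 6.500
  cycle 0 → 2 → 0: weight = 14, length = 2, mean = 14/2 ≈ 7.000
  cycle 1 → 0 → 1: weight = 13, length = 2, mean = 13/2 ≈ 6.500
Minimum mean = 2.000, attained e.g. along the cycle 0 → 0 with weight 2 and length 1. So λ(A) = 2/1 = 2.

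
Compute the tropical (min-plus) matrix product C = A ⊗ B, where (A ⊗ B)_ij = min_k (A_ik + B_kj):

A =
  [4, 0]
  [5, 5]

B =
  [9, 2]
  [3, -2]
A ⊗ B =
  [3, -2]
  [8, 3]

Apply the min-plus product entry-by-entry:
  C[0][0] = min over k of (A[0][0] + B[0][0] = 4 + 9 = 13, A[0][1] + B[1][0] = 0 + 3 = 3) = 3 (attained at k = 1)
  C[0][1] = min over k of (A[0][0] + B[0][1] = 4 + 2 = 6, A[0][1] + B[1][1] = 0 + -2 = -2) = -2 (attained at k = 1)
  C[1][0] = min over k of (A[1][0] + B[0][0] = 5 + 9 = 14, A[1][1] + B[1][0] = 5 + 3 = 8) = 8 (attained at k = 1)
  C[1][1] = min over k of (A[1][0] + B[0][1] = 5 + 2 = 7, A[1][1] + B[1][1] = 5 + -2 = 3) = 3 (attained at k = 1)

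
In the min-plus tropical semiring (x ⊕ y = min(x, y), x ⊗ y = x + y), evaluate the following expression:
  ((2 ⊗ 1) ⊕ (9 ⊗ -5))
((2 ⊗ 1) ⊕ (9 ⊗ -5)) = 3

Expand innermost to outermost. Recall ⊕ takes the minimum of its arguments and ⊗ takes their sum. Working out the expression ((2 ⊗ 1) ⊕ (9 ⊗ -5)) gives 3.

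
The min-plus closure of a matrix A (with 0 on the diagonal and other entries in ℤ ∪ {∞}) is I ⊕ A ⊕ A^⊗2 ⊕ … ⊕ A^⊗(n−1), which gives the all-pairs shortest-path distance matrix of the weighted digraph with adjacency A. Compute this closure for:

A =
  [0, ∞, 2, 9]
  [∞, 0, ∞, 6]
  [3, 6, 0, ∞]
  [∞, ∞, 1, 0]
Closure =
  [0, 8, 2, 9]
  [10, 0, 7, 6]
  [3, 6, 0, 12]
  [4, 7, 1, 0]

This is the Floyd-Warshall all-pairs shortest-path computation. For each intermediate vertex k = 0, 1, …, 3, update dist[i][j] ← min(dist[i][j], dist[i][k] + dist[k][j]). The final matrix gives, for each (i, j), the minimum total weight of any directed path from i to j (possibly empty when i = j).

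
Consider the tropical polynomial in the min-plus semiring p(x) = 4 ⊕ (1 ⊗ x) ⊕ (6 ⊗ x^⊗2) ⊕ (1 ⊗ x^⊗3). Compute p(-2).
p(-2) = -5

A tropical monomial a ⊗ x^⊗i evaluates to a + i · x. Evaluating each term at x = -2:
  Term 0 contributes 4 + 0 · -2 = 4
  Term 1 contributes 1 + 1 · -2 = -1
  Term 2 contributes 6 + 2 · -2 = 2
  Term 3 contributes 1 + 3 · -2 = -5
p(-2) = ⊕ of these = min[4, -1, 2, -5] = -5.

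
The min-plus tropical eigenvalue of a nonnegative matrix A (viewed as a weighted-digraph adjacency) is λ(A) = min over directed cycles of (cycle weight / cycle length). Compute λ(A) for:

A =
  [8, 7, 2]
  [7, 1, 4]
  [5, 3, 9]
λ(A) = 1

Enumerate directed cycles and compute their means (weight / length). Sample:
  cycle 0 → 0: weight = 8, length = 1, mean = 8/1 ≈ 8.000
  cycle 1 → 1: weight = 1, length = 1, mean = 1/1 ≈ 1.000
  cycle 2 → 2: weight = 9, length = 1, mean = 9/1 ≈ 9.000
  cycle 0 → 1 → 0: weight = 14, length = 2, mean = 14/2 ≈ 7.000
  cycle 0 → 2 → 0: weight = 7, length = 2, mean = 7/2 ≈ 3.500
  cycle 1 → 0 → 1: weight = 14, length = 2, mean = 14/2 ≈ 7.000
Minimum mean = 1.000, attained e.g. along the cycle 1 → 1 with weight 1 and length 1. So λ(A) = 1/1 = 1.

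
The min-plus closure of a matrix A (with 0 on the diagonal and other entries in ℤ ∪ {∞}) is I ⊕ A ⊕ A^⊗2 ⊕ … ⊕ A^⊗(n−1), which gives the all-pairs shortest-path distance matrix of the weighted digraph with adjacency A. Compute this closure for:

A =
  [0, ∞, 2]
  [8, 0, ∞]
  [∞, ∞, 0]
Closure =
  [0, ∞, 2]
  [8, 0, 10]
  [∞, ∞, 0]

This is the Floyd-Warshall all-pairs shortest-path computation. For each intermediate vertex k = 0, 1, …, 2, update dist[i][j] ← min(dist[i][j], dist[i][k] + dist[k][j]). The final matrix gives, for each (i, j), the minimum total weight of any directed path from i to j (possibly empty when i = j).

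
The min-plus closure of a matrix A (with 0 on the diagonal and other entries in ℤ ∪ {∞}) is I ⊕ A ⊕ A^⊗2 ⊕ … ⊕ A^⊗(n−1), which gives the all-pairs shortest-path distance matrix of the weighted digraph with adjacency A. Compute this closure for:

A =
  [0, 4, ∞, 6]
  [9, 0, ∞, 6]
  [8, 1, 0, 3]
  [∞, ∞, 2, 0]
Closure =
  [0, 4, 8, 6]
  [9, 0, 8, 6]
  [8, 1, 0, 3]
  [10, 3, 2, 0]

This is the Floyd-Warshall all-pairs shortest-path computation. For each intermediate vertex k = 0, 1, …, 3, update dist[i][j] ← min(dist[i][j], dist[i][k] + dist[k][j]). The final matrix gives, for each (i, j), the minimum total weight of any directed path from i to j (possibly empty when i = j).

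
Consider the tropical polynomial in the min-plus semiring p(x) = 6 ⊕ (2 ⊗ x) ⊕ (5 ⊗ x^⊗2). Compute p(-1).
p(-1) = 1

A tropical monomial a ⊗ x^⊗i evaluates to a + i · x. Evaluating each term at x = -1:
  Term 0 contributes 6 + 0 · -1 = 6
  Term 1 contributes 2 + 1 · -1 = 1
  Term 2 contributes 5 + 2 · -1 = 3
p(-1) = ⊕ of these = min[6, 1, 3] = 1.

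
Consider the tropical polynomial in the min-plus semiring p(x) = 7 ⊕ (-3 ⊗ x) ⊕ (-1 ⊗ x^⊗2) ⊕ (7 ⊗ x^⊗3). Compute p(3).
p(3) = 0

A tropical monomial a ⊗ x^⊗i evaluates to a + i · x. Evaluating each term at x = 3:
  Term 0 contributes 7 + 0 · 3 = 7
  Term 1 contributes -3 + 1 · 3 = 0
  Term 2 contributes -1 + 2 · 3 = 5
  Term 3 contributes 7 + 3 · 3 = 16
p(3) = ⊕ of these = min[7, 0, 5, 16] = 0.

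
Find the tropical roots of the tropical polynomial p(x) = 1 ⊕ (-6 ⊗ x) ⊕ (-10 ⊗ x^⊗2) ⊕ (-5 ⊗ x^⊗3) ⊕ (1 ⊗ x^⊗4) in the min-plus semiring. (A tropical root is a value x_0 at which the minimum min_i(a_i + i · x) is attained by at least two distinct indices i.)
Roots: {-6, -5, 4, 7}

Each tropical root is a break point of the lower envelope of the lines y = a_i + i · x (there are 5 lines, with slopes 0, 1, ..., 4). Only the lines that attain the minimum somewhere contribute to roots; other lines are dominated. Here the surviving (envelope) indices are i = 4, i = 3, i = 2, i = 1, i = 0.
Intersections between consecutive envelope lines give the roots: for adjacent envelope indices i < j the intersection is x = (a_i − a_j) / (j − i). Reading off the sorted break points: {-6, -5, 4, 7}.
Verification: at each break x_0, at least two indices attain the minimum of min_i(a_i + i · x_0).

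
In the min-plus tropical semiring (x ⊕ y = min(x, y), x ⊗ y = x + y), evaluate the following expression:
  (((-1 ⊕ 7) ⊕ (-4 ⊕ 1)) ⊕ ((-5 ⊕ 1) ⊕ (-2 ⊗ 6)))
(((-1 ⊕ 7) ⊕ (-4 ⊕ 1)) ⊕ ((-5 ⊕ 1) ⊕ (-2 ⊗ 6))) = -5

Expand innermost to outermost. Recall ⊕ takes the minimum of its arguments and ⊗ takes their sum. Working out the expression (((-1 ⊕ 7) ⊕ (-4 ⊕ 1)) ⊕ ((-5 ⊕ 1) ⊕ (-2 ⊗ 6))) gives -5.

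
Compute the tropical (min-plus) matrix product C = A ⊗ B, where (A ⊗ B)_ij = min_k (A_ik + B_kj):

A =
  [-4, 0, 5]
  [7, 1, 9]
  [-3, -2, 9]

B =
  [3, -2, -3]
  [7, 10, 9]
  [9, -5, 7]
A ⊗ B =
  [-1, -6, -7]
  [8, 4, 4]
  [0, -5, -6]

Apply the min-plus product entry-by-entry:
  C[0][0] = min over k of (A[0][0] + B[0][0] = -4 + 3 = -1, A[0][1] + B[1][0] = 0 + 7 = 7, A[0][2] + B[2][0] = 5 + 9 = 14) = -1 (attained at k = 0)
  C[0][1] = min over k of (A[0][0] + B[0][1] = -4 + -2 = -6, A[0][1] + B[1][1] = 0 + 10 = 10, A[0][2] + B[2][1] = 5 + -5 = 0) = -6 (attained at k = 0)
  C[0][2] = min over k of (A[0][0] + B[0][2] = -4 + -3 = -7, A[0][1] + B[1][2] = 0 + 9 = 9, A[0][2] + B[2][2] = 5 + 7 = 12) = -7 (attained at k = 0)
  C[1][0] = min over k of (A[1][0] + B[0][0] = 7 + 3 = 10, A[1][1] + B[1][0] = 1 + 7 = 8, A[1][2] + B[2][0] = 9 + 9 = 18) = 8 (attained at k = 1)
  C[1][1] = min over k of (A[1][0] + B[0][1] = 7 + -2 = 5, A[1][1] + B[1][1] = 1 + 10 = 11, A[1][2] + B[2][1] = 9 + -5 = 4) = 4 (attained at k = 2)
  C[1][2] = min over k of (A[1][0] + B[0][2] = 7 + -3 = 4, A[1][1] + B[1][2] = 1 + 9 = 10, A[1][2] + B[2][2] = 9 + 7 = 16) = 4 (attained at k = 0)
  C[2][0] = min over k of (A[2][0] + B[0][0] = -3 + 3 = 0, A[2][1] + B[1][0] = -2 + 7 = 5, A[2][2] + B[2][0] = 9 + 9 = 18) = 0 (attained at k = 0)
  C[2][1] = min over k of (A[2][0] + B[0][1] = -3 + -2 = -5, A[2][1] + B[1][1] = -2 + 10 = 8, A[2][2] + B[2][1] = 9 + -5 = 4) = -5 (attained at k = 0)
  C[2][2] = min over k of (A[2][0] + B[0][2] = -3 + -3 = -6, A[2][1] + B[1][2] = -2 + 9 = 7, A[2][2] + B[2][2] = 9 + 7 = 16) = -6 (attained at k = 0)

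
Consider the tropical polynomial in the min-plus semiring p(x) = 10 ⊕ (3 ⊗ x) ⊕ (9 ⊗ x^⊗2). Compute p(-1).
p(-1) = 2

A tropical monomial a ⊗ x^⊗i evaluates to a + i · x. Evaluating each term at x = -1:
  Term 0 contributes 10 + 0 · -1 = 10
  Term 1 contributes 3 + 1 · -1 = 2
  Term 2 contributes 9 + 2 · -1 = 7
p(-1) = ⊕ of these = min[10, 2, 7] = 2.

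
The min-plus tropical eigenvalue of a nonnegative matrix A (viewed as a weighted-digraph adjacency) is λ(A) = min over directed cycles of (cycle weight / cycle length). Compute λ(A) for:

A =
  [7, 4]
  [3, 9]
λ(A) = 7/2

Enumerate directed cycles and compute their means (weight / length). Sample:
  cycle 0 → 0: weight = 7, length = 1, mean = 7/1 ≈ 7.000
  cycle 1 → 1: weight = 9, length = 1, mean = 9/1 ≈ 9.000
  cycle 0 → 1 → 0: weight = 7, length = 2, mean = 7/2 ≈ 3.500
  cycle 1 → 0 → 1: weight = 7, length = 2, mean = 7/2 ≈ 3.500
Minimum mean = 3.500, attained e.g. along the cycle 0 → 1 → 0 with weight 7 and length 2. So λ(A) = 7/2 = 7/2.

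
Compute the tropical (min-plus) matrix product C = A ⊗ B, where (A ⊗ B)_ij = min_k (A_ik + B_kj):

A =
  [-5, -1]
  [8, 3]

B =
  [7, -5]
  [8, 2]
A ⊗ B =
  [2, -10]
  [11, 3]

Apply the min-plus product entry-by-entry:
  C[0][0] = min over k of (A[0][0] + B[0][0] = -5 + 7 = 2, A[0][1] + B[1][0] = -1 + 8 = 7) = 2 (attained at k = 0)
  C[0][1] = min over k of (A[0][0] + B[0][1] = -5 + -5 = -10, A[0][1] + B[1][1] = -1 + 2 = 1) = -10 (attained at k = 0)
  C[1][0] = min over k of (A[1][0] + B[0][0] = 8 + 7 = 15, A[1][1] + B[1][0] = 3 + 8 = 11) = 11 (attained at k = 1)
  C[1][1] = min over k of (A[1][0] + B[0][1] = 8 + -5 = 3, A[1][1] + B[1][1] = 3 + 2 = 5) = 3 (attained at k = 0)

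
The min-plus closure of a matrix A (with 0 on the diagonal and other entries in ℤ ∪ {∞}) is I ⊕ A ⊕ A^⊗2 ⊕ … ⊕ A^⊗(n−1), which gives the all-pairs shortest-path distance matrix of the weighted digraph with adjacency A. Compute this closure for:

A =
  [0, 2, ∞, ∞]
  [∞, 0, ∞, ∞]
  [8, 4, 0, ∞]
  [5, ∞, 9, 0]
Closure =
  [0, 2, ∞, ∞]
  [∞, 0, ∞, ∞]
  [8, 4, 0, ∞]
  [5, 7, 9, 0]

This is the Floyd-Warshall all-pairs shortest-path computation. For each intermediate vertex k = 0, 1, …, 3, update dist[i][j] ← min(dist[i][j], dist[i][k] + dist[k][j]). The final matrix gives, for each (i, j), the minimum total weight of any directed path from i to j (possibly empty when i = j).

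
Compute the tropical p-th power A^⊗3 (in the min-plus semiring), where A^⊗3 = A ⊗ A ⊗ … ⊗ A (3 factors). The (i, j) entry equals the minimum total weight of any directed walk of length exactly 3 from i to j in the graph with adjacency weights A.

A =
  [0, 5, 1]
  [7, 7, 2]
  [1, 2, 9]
A^⊗3 =
  [0, 3, 1]
  [3, 8, 4]
  [1, 4, 2]

Each entry (A^⊗3)_ij equals the minimum over all length-3 walks i = v_0 → v_1 → … → v_3 = j of Σ_t A[v_t][v_{t+1}]. For example, for (i, j) = (0, 2) we minimise over 9 possible intermediate vertex sequences; the minimum is 1, attained along the walk 0 → 0 → 0 → 2.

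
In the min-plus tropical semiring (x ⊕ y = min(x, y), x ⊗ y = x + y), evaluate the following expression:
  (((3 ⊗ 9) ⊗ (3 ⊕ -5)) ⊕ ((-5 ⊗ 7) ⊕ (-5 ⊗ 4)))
(((3 ⊗ 9) ⊗ (3 ⊕ -5)) ⊕ ((-5 ⊗ 7) ⊕ (-5 ⊗ 4))) = -1

Expand innermost to outermost. Recall ⊕ takes the minimum of its arguments and ⊗ takes their sum. Working out the expression (((3 ⊗ 9) ⊗ (3 ⊕ -5)) ⊕ ((-5 ⊗ 7) ⊕ (-5 ⊗ 4))) gives -1.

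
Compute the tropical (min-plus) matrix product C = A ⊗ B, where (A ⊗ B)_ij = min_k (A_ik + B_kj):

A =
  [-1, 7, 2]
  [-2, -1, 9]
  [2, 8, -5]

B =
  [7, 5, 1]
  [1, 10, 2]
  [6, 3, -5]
A ⊗ B =
  [6, 4, -3]
  [0, 3, -1]
  [1, -2, -10]

Apply the min-plus product entry-by-entry:
  C[0][0] = min over k of (A[0][0] + B[0][0] = -1 + 7 = 6, A[0][1] + B[1][0] = 7 + 1 = 8, A[0][2] + B[2][0] = 2 + 6 = 8) = 6 (attained at k = 0)
  C[0][1] = min over k of (A[0][0] + B[0][1] = -1 + 5 = 4, A[0][1] + B[1][1] = 7 + 10 = 17, A[0][2] + B[2][1] = 2 + 3 = 5) = 4 (attained at k = 0)
  C[0][2] = min over k of (A[0][0] + B[0][2] = -1 + 1 = 0, A[0][1] + B[1][2] = 7 + 2 = 9, A[0][2] + B[2][2] = 2 + -5 = -3) = -3 (attained at k = 2)
  C[1][0] = min over k of (A[1][0] + B[0][0] = -2 + 7 = 5, A[1][1] + B[1][0] = -1 + 1 = 0, A[1][2] + B[2][0] = 9 + 6 = 15) = 0 (attained at k = 1)
  C[1][1] = min over k of (A[1][0] + B[0][1] = -2 + 5 = 3, A[1][1] + B[1][1] = -1 + 10 = 9, A[1][2] + B[2][1] = 9 + 3 = 12) = 3 (attained at k = 0)
  C[1][2] = min over k of (A[1][0] + B[0][2] = -2 + 1 = -1, A[1][1] + B[1][2] = -1 + 2 = 1, A[1][2] + B[2][2] = 9 + -5 = 4) = -1 (attained at k = 0)
  C[2][0] = min over k of (A[2][0] + B[0][0] = 2 + 7 = 9, A[2][1] + B[1][0] = 8 + 1 = 9, A[2][2] + B[2][0] = -5 + 6 = 1) = 1 (attained at k = 2)
  C[2][1] = min over k of (A[2][0] + B[0][1] = 2 + 5 = 7, A[2][1] + B[1][1] = 8 + 10 = 18, A[2][2] + B[2][1] = -5 + 3 = -2) = -2 (attained at k = 2)
  C[2][2] = min over k of (A[2][0] + B[0][2] = 2 + 1 = 3, A[2][1] + B[1][2] = 8 + 2 = 10, A[2][2] + B[2][2] = -5 + -5 = -10) = -10 (attained at k = 2)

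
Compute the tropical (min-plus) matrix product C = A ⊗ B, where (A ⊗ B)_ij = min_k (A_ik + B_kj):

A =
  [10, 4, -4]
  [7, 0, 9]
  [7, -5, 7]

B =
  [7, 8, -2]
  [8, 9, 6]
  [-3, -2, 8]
A ⊗ B =
  [-7, -6, 4]
  [6, 7, 5]
  [3, 4, 1]

Apply the min-plus product entry-by-entry:
  C[0][0] = min over k of (A[0][0] + B[0][0] = 10 + 7 = 17, A[0][1] + B[1][0] = 4 + 8 = 12, A[0][2] + B[2][0] = -4 + -3 = -7) = -7 (attained at k = 2)
  C[0][1] = min over k of (A[0][0] + B[0][1] = 10 + 8 = 18, A[0][1] + B[1][1] = 4 + 9 = 13, A[0][2] + B[2][1] = -4 + -2 = -6) = -6 (attained at k = 2)
  C[0][2] = min over k of (A[0][0] + B[0][2] = 10 + -2 = 8, A[0][1] + B[1][2] = 4 + 6 = 10, A[0][2] + B[2][2] = -4 + 8 = 4) = 4 (attained at k = 2)
  C[1][0] = min over k of (A[1][0] + B[0][0] = 7 + 7 = 14, A[1][1] + B[1][0] = 0 + 8 = 8, A[1][2] + B[2][0] = 9 + -3 = 6) = 6 (attained at k = 2)
  C[1][1] = min over k of (A[1][0] + B[0][1] = 7 + 8 = 15, A[1][1] + B[1][1] = 0 + 9 = 9, A[1][2] + B[2][1] = 9 + -2 = 7) = 7 (attained at k = 2)
  C[1][2] = min over k of (A[1][0] + B[0][2] = 7 + -2 = 5, A[1][1] + B[1][2] = 0 + 6 = 6, A[1][2] + B[2][2] = 9 + 8 = 17) = 5 (attained at k = 0)
  C[2][0] = min over k of (A[2][0] + B[0][0] = 7 + 7 = 14, A[2][1] + B[1][0] = -5 + 8 = 3, A[2][2] + B[2][0] = 7 + -3 = 4) = 3 (attained at k = 1)
  C[2][1] = min over k of (A[2][0] + B[0][1] = 7 + 8 = 15, A[2][1] + B[1][1] = -5 + 9 = 4, A[2][2] + B[2][1] = 7 + -2 = 5) = 4 (attained at k = 1)
  C[2][2] = min over k of (A[2][0] + B[0][2] = 7 + -2 = 5, A[2][1] + B[1][2] = -5 + 6 = 1, A[2][2] + B[2][2] = 7 + 8 = 15) = 1 (attained at k = 1)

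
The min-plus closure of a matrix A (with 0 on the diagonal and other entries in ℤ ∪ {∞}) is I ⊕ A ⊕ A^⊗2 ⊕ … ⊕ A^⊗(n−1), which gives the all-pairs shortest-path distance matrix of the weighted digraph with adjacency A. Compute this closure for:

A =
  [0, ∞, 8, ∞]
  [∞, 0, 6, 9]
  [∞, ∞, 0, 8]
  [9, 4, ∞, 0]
Closure =
  [0, 20, 8, 16]
  [18, 0, 6, 9]
  [17, 12, 0, 8]
  [9, 4, 10, 0]

This is the Floyd-Warshall all-pairs shortest-path computation. For each intermediate vertex k = 0, 1, …, 3, update dist[i][j] ← min(dist[i][j], dist[i][k] + dist[k][j]). The final matrix gives, for each (i, j), the minimum total weight of any directed path from i to j (possibly empty when i = j).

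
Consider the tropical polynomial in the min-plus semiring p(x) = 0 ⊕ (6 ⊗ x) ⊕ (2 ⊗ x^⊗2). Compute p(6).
p(6) = 0

A tropical monomial a ⊗ x^⊗i evaluates to a + i · x. Evaluating each term at x = 6:
  Term 0 contributes 0 + 0 · 6 = 0
  Term 1 contributes 6 + 1 · 6 = 12
  Term 2 contributes 2 + 2 · 6 = 14
p(6) = ⊕ of these = min[0, 12, 14] = 0.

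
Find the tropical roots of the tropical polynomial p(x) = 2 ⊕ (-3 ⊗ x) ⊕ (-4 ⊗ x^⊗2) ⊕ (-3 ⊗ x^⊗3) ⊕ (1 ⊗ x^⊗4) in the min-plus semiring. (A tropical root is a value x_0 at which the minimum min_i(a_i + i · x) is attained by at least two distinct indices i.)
Roots: {-4, -1, 1, 5}

Each tropical root is a break point of the lower envelope of the lines y = a_i + i · x (there are 5 lines, with slopes 0, 1, ..., 4). Only the lines that attain the minimum somewhere contribute to roots; other lines are dominated. Here the surviving (envelope) indices are i = 4, i = 3, i = 2, i = 1, i = 0.
Intersections between consecutive envelope lines give the roots: for adjacent envelope indices i < j the intersection is x = (a_i − a_j) / (j − i). Reading off the sorted break points: {-4, -1, 1, 5}.
Verification: at each break x_0, at least two indices attain the minimum of min_i(a_i + i · x_0).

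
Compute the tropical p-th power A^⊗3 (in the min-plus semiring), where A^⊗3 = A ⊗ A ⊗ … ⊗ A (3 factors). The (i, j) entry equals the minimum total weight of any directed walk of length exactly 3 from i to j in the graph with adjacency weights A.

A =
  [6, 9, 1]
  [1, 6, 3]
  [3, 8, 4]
A^⊗3 =
  [8, 13, 5]
  [5, 10, 6]
  [7, 12, 8]

Each entry (A^⊗3)_ij equals the minimum over all length-3 walks i = v_0 → v_1 → … → v_3 = j of Σ_t A[v_t][v_{t+1}]. For example, for (i, j) = (0, 2) we minimise over 9 possible intermediate vertex sequences; the minimum is 5, attained along the walk 0 → 2 → 0 → 2.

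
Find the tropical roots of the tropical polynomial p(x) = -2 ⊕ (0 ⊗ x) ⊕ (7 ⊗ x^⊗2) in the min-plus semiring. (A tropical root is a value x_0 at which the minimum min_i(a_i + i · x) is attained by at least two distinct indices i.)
Roots: {-7, -2}

Each tropical root is a break point of the lower envelope of the lines y = a_i + i · x (there are 3 lines, with slopes 0, 1, ..., 2). Only the lines that attain the minimum somewhere contribute to roots; other lines are dominated. Here the surviving (envelope) indices are i = 2, i = 1, i = 0.
Intersections between consecutive envelope lines give the roots: for adjacent envelope indices i < j the intersection is x = (a_i − a_j) / (j − i). Reading off the sorted break points: {-7, -2}.
Verification: at each break x_0, at least two indices attain the minimum of min_i(a_i + i · x_0).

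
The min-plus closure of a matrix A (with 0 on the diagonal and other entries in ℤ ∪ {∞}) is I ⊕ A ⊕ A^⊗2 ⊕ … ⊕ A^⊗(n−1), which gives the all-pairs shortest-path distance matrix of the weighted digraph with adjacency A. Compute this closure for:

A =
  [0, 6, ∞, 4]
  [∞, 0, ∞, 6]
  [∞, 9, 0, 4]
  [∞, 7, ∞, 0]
Closure =
  [0, 6, ∞, 4]
  [∞, 0, ∞, 6]
  [∞, 9, 0, 4]
  [∞, 7, ∞, 0]

This is the Floyd-Warshall all-pairs shortest-path computation. For each intermediate vertex k = 0, 1, …, 3, update dist[i][j] ← min(dist[i][j], dist[i][k] + dist[k][j]). The final matrix gives, for each (i, j), the minimum total weight of any directed path from i to j (possibly empty when i = j).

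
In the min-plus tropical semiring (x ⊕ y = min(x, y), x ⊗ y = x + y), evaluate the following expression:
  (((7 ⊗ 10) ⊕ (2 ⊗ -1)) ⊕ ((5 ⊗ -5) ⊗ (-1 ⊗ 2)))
(((7 ⊗ 10) ⊕ (2 ⊗ -1)) ⊕ ((5 ⊗ -5) ⊗ (-1 ⊗ 2))) = 1

Expand innermost to outermost. Recall ⊕ takes the minimum of its arguments and ⊗ takes their sum. Working out the expression (((7 ⊗ 10) ⊕ (2 ⊗ -1)) ⊕ ((5 ⊗ -5) ⊗ (-1 ⊗ 2))) gives 1.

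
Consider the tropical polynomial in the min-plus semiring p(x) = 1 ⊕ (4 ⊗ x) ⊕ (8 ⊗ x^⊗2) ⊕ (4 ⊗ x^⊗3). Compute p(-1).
p(-1) = 1

A tropical monomial a ⊗ x^⊗i evaluates to a + i · x. Evaluating each term at x = -1:
  Term 0 contributes 1 + 0 · -1 = 1
  Term 1 contributes 4 + 1 · -1 = 3
  Term 2 contributes 8 + 2 · -1 = 6
  Term 3 contributes 4 + 3 · -1 = 1
p(-1) = ⊕ of these = min[1, 3, 6, 1] = 1.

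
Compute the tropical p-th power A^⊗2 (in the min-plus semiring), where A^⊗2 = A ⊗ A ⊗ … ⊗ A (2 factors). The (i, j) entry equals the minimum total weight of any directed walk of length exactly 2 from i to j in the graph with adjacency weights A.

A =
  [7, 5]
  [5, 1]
A^⊗2 =
  [10, 6]
  [6, 2]

Each entry (A^⊗2)_ij equals the minimum over all length-2 walks i = v_0 → v_1 → … → v_2 = j of Σ_t A[v_t][v_{t+1}]. For example, for (i, j) = (0, 1) we minimise over 2 possible intermediate vertex sequences; the minimum is 6, attained along the walk 0 → 1 → 1.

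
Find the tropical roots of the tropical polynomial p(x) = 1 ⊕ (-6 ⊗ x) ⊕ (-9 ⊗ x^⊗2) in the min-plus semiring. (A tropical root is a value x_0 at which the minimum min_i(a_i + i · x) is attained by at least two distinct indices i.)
Roots: {3, 7}

Each tropical root is a break point of the lower envelope of the lines y = a_i + i · x (there are 3 lines, with slopes 0, 1, ..., 2). Only the lines that attain the minimum somewhere contribute to roots; other lines are dominated. Here the surviving (envelope) indices are i = 2, i = 1, i = 0.
Intersections between consecutive envelope lines give the roots: for adjacent envelope indices i < j the intersection is x = (a_i − a_j) / (j − i). Reading off the sorted break points: {3, 7}.
Verification: at each break x_0, at least two indices attain the minimum of min_i(a_i + i · x_0).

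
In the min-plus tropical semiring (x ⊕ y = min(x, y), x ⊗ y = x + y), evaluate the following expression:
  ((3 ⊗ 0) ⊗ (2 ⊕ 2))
((3 ⊗ 0) ⊗ (2 ⊕ 2)) = 5

Expand innermost to outermost. Recall ⊕ takes the minimum of its arguments and ⊗ takes their sum. Working out the expression ((3 ⊗ 0) ⊗ (2 ⊕ 2)) gives 5.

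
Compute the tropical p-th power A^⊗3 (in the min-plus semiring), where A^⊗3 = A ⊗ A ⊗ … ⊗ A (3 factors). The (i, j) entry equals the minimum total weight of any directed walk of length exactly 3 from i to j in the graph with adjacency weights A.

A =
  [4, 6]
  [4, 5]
A^⊗3 =
  [12, 14]
  [12, 14]

Each entry (A^⊗3)_ij equals the minimum over all length-3 walks i = v_0 → v_1 → … → v_3 = j of Σ_t A[v_t][v_{t+1}]. For example, for (i, j) = (0, 1) we minimise over 4 possible intermediate vertex sequences; the minimum is 14, attained along the walk 0 → 0 → 0 → 1.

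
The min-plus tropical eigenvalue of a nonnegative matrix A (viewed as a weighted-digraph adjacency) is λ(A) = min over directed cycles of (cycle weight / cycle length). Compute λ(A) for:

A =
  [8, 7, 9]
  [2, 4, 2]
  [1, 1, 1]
λ(A) = 1

Enumerate directed cycles and compute their means (weight / length). Sample:
  cycle 0 → 0: weight = 8, length = 1, mean = 8/1 ≈ 8.000
  cycle 1 → 1: weight = 4, length = 1, mean = 4/1 ≈ 4.000
  cycle 2 → 2: weight = 1, length = 1, mean = 1/1 ≈ 1.000
  cycle 0 → 1 → 0: weight = 9, length = 2, mean = 9/2 ≈ 4.500
  cycle 0 → 2 → 0: weight = 10, length = 2, mean = 10/2 ≈ 5.000
  cycle 1 → 0 → 1: weight = 9, length = 2, mean = 9/2 ≈ 4.500
Minimum mean = 1.000, attained e.g. along the cycle 2 → 2 with weight 1 and length 1. So λ(A) = 1/1 = 1.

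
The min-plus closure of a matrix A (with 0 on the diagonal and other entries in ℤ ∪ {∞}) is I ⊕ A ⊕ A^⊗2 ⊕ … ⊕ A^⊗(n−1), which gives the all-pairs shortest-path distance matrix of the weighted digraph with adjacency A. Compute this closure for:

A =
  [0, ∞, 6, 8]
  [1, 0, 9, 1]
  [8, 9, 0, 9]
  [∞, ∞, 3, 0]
Closure =
  [0, 15, 6, 8]
  [1, 0, 4, 1]
  [8, 9, 0, 9]
  [11, 12, 3, 0]

This is the Floyd-Warshall all-pairs shortest-path computation. For each intermediate vertex k = 0, 1, …, 3, update dist[i][j] ← min(dist[i][j], dist[i][k] + dist[k][j]). The final matrix gives, for each (i, j), the minimum total weight of any directed path from i to j (possibly empty when i = j).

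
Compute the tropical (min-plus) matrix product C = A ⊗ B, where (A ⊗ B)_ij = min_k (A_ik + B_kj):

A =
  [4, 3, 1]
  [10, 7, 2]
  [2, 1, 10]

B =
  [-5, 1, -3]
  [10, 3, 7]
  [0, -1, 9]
A ⊗ B =
  [-1, 0, 1]
  [2, 1, 7]
  [-3, 3, -1]

Apply the min-plus product entry-by-entry:
  C[0][0] = min over k of (A[0][0] + B[0][0] = 4 + -5 = -1, A[0][1] + B[1][0] = 3 + 10 = 13, A[0][2] + B[2][0] = 1 + 0 = 1) = -1 (attained at k = 0)
  C[0][1] = min over k of (A[0][0] + B[0][1] = 4 + 1 = 5, A[0][1] + B[1][1] = 3 + 3 = 6, A[0][2] + B[2][1] = 1 + -1 = 0) = 0 (attained at k = 2)
  C[0][2] = min over k of (A[0][0] + B[0][2] = 4 + -3 = 1, A[0][1] + B[1][2] = 3 + 7 = 10, A[0][2] + B[2][2] = 1 + 9 = 10) = 1 (attained at k = 0)
  C[1][0] = min over k of (A[1][0] + B[0][0] = 10 + -5 = 5, A[1][1] + B[1][0] = 7 + 10 = 17, A[1][2] + B[2][0] = 2 + 0 = 2) = 2 (attained at k = 2)
  C[1][1] = min over k of (A[1][0] + B[0][1] = 10 + 1 = 11, A[1][1] + B[1][1] = 7 + 3 = 10, A[1][2] + B[2][1] = 2 + -1 = 1) = 1 (attained at k = 2)
  C[1][2] = min over k of (A[1][0] + B[0][2] = 10 + -3 = 7, A[1][1] + B[1][2] = 7 + 7 = 14, A[1][2] + B[2][2] = 2 + 9 = 11) = 7 (attained at k = 0)
  C[2][0] = min over k of (A[2][0] + B[0][0] = 2 + -5 = -3, A[2][1] + B[1][0] = 1 + 10 = 11, A[2][2] + B[2][0] = 10 + 0 = 10) = -3 (attained at k = 0)
  C[2][1] = min over k of (A[2][0] + B[0][1] = 2 + 1 = 3, A[2][1] + B[1][1] = 1 + 3 = 4, A[2][2] + B[2][1] = 10 + -1 = 9) = 3 (attained at k = 0)
  C[2][2] = min over k of (A[2][0] + B[0][2] = 2 + -3 = -1, A[2][1] + B[1][2] = 1 + 7 = 8, A[2][2] + B[2][2] = 10 + 9 = 19) = -1 (attained at k = 0)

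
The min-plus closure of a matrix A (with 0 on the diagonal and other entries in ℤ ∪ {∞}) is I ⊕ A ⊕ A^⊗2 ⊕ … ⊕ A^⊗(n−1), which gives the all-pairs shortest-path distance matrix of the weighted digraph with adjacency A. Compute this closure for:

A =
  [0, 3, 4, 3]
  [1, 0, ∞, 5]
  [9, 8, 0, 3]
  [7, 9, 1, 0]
Closure =
  [0, 3, 4, 3]
  [1, 0, 5, 4]
  [9, 8, 0, 3]
  [7, 9, 1, 0]

This is the Floyd-Warshall all-pairs shortest-path computation. For each intermediate vertex k = 0, 1, …, 3, update dist[i][j] ← min(dist[i][j], dist[i][k] + dist[k][j]). The final matrix gives, for each (i, j), the minimum total weight of any directed path from i to j (possibly empty when i = j).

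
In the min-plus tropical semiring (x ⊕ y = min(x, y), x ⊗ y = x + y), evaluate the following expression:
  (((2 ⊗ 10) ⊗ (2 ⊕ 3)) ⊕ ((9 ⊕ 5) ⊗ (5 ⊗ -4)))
(((2 ⊗ 10) ⊗ (2 ⊕ 3)) ⊕ ((9 ⊕ 5) ⊗ (5 ⊗ -4))) = 6

Expand innermost to outermost. Recall ⊕ takes the minimum of its arguments and ⊗ takes their sum. Working out the expression (((2 ⊗ 10) ⊗ (2 ⊕ 3)) ⊕ ((9 ⊕ 5) ⊗ (5 ⊗ -4))) gives 6.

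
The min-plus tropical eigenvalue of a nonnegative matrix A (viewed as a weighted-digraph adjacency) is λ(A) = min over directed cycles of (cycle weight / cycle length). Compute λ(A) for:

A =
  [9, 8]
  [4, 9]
λ(A) = 6

Enumerate directed cycles and compute their means (weight / length). Sample:
  cycle 0 → 0: weight = 9, length = 1, mean = 9/1 ≈ 9.000
  cycle 1 → 1: weight = 9, length = 1, mean = 9/1 ≈ 9.000
  cycle 0 → 1 → 0: weight = 12, length = 2, mean = 12/2 ≈ 6.000
  cycle 1 → 0 → 1: weight = 12, length = 2, mean = 12/2 ≈ 6.000
Minimum mean = 6.000, attained e.g. along the cycle 0 → 1 → 0 with weight 12 and length 2. So λ(A) = 12/2 = 6.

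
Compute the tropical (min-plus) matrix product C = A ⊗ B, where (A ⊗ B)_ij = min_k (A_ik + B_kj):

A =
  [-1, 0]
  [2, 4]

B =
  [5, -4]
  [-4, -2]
A ⊗ B =
  [-4, -5]
  [0, -2]

Apply the min-plus product entry-by-entry:
  C[0][0] = min over k of (A[0][0] + B[0][0] = -1 + 5 = 4, A[0][1] + B[1][0] = 0 + -4 = -4) = -4 (attained at k = 1)
  C[0][1] = min over k of (A[0][0] + B[0][1] = -1 + -4 = -5, A[0][1] + B[1][1] = 0 + -2 = -2) = -5 (attained at k = 0)
  C[1][0] = min over k of (A[1][0] + B[0][0] = 2 + 5 = 7, A[1][1] + B[1][0] = 4 + -4 = 0) = 0 (attained at k = 1)
  C[1][1] = min over k of (A[1][0] + B[0][1] = 2 + -4 = -2, A[1][1] + B[1][1] = 4 + -2 = 2) = -2 (attained at k = 0)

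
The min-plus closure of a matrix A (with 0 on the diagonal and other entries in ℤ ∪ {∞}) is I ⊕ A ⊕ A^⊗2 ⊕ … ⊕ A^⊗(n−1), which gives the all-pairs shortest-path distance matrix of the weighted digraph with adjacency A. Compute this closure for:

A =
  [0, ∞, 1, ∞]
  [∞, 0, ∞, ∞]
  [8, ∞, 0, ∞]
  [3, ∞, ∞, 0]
Closure =
  [0, ∞, 1, ∞]
  [∞, 0, ∞, ∞]
  [8, ∞, 0, ∞]
  [3, ∞, 4, 0]

This is the Floyd-Warshall all-pairs shortest-path computation. For each intermediate vertex k = 0, 1, …, 3, update dist[i][j] ← min(dist[i][j], dist[i][k] + dist[k][j]). The final matrix gives, for each (i, j), the minimum total weight of any directed path from i to j (possibly empty when i = j).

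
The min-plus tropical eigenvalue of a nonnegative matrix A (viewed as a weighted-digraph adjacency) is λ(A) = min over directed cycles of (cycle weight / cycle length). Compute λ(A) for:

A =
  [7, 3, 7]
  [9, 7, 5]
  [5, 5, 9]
λ(A) = 13/3

Enumerate directed cycles and compute their means (weight / length). Sample:
  cycle 0 → 0: weight = 7, length = 1, mean = 7/1 ≈ 7.000
  cycle 1 → 1: weight = 7, length = 1, mean = 7/1 ≈ 7.000
  cycle 2 → 2: weight = 9, length = 1, mean = 9/1 ≈ 9.000
  cycle 0 → 1 → 0: weight = 12, length = 2, mean = 12/2 ≈ 6.000
  cycle 0 → 2 → 0: weight = 12, length = 2, mean = 12/2 ≈ 6.000
  cycle 1 → 0 → 1: weight = 12, length = 2, mean = 12/2 ≈ 6.000
Minimum mean = 4.333, attained e.g. along the cycle 0 → 1 → 2 → 0 with weight 13 and length 3. So λ(A) = 13/3 = 13/3.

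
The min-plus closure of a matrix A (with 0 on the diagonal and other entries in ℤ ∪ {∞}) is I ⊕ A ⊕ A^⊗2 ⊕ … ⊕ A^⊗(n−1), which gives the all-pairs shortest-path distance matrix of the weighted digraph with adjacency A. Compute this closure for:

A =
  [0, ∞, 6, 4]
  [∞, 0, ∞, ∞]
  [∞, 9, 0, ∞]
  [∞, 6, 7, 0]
Closure =
  [0, 10, 6, 4]
  [∞, 0, ∞, ∞]
  [∞, 9, 0, ∞]
  [∞, 6, 7, 0]

This is the Floyd-Warshall all-pairs shortest-path computation. For each intermediate vertex k = 0, 1, …, 3, update dist[i][j] ← min(dist[i][j], dist[i][k] + dist[k][j]). The final matrix gives, for each (i, j), the minimum total weight of any directed path from i to j (possibly empty when i = j).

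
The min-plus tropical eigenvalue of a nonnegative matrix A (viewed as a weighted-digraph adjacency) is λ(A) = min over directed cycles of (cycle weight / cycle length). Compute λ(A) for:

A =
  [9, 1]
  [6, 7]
λ(A) = 7/2

Enumerate directed cycles and compute their means (weight / length). Sample:
  cycle 0 → 0: weight = 9, length = 1, mean = 9/1 ≈ 9.000
  cycle 1 → 1: weight = 7, length = 1, mean = 7/1 ≈ 7.000
  cycle 0 → 1 → 0: weight = 7, length = 2, mean = 7/2 ≈ 3.500
  cycle 1 → 0 → 1: weight = 7, length = 2, mean = 7/2 ≈ 3.500
Minimum mean = 3.500, attained e.g. along the cycle 0 → 1 → 0 with weight 7 and length 2. So λ(A) = 7/2 = 7/2.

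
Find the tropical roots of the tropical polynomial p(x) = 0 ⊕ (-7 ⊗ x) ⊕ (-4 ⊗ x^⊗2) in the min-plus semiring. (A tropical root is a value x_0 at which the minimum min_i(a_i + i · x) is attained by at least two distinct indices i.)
Roots: {-3, 7}

Each tropical root is a break point of the lower envelope of the lines y = a_i + i · x (there are 3 lines, with slopes 0, 1, ..., 2). Only the lines that attain the minimum somewhere contribute to roots; other lines are dominated. Here the surviving (envelope) indices are i = 2, i = 1, i = 0.
Intersections between consecutive envelope lines give the roots: for adjacent envelope indices i < j the intersection is x = (a_i − a_j) / (j − i). Reading off the sorted break points: {-3, 7}.
Verification: at each break x_0, at least two indices attain the minimum of min_i(a_i + i · x_0).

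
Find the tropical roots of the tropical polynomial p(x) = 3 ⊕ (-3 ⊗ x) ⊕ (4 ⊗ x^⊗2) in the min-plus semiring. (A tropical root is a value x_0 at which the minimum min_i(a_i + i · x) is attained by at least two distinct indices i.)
Roots: {-7, 6}

Each tropical root is a break point of the lower envelope of the lines y = a_i + i · x (there are 3 lines, with slopes 0, 1, ..., 2). Only the lines that attain the minimum somewhere contribute to roots; other lines are dominated. Here the surviving (envelope) indices are i = 2, i = 1, i = 0.
Intersections between consecutive envelope lines give the roots: for adjacent envelope indices i < j the intersection is x = (a_i − a_j) / (j − i). Reading off the sorted break points: {-7, 6}.
Verification: at each break x_0, at least two indices attain the minimum of min_i(a_i + i · x_0).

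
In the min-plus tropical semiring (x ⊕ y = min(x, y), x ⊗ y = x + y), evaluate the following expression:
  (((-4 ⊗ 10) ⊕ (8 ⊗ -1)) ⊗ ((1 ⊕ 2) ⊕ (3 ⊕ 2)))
(((-4 ⊗ 10) ⊕ (8 ⊗ -1)) ⊗ ((1 ⊕ 2) ⊕ (3 ⊕ 2))) = 7

Expand innermost to outermost. Recall ⊕ takes the minimum of its arguments and ⊗ takes their sum. Working out the expression (((-4 ⊗ 10) ⊕ (8 ⊗ -1)) ⊗ ((1 ⊕ 2) ⊕ (3 ⊕ 2))) gives 7.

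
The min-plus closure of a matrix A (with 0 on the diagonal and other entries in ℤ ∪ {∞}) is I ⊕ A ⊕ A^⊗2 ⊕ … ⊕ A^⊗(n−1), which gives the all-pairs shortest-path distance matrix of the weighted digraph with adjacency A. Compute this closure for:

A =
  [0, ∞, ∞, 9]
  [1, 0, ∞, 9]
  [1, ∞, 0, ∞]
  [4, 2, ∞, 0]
Closure =
  [0, 11, ∞, 9]
  [1, 0, ∞, 9]
  [1, 12, 0, 10]
  [3, 2, ∞, 0]

This is the Floyd-Warshall all-pairs shortest-path computation. For each intermediate vertex k = 0, 1, …, 3, update dist[i][j] ← min(dist[i][j], dist[i][k] + dist[k][j]). The final matrix gives, for each (i, j), the minimum total weight of any directed path from i to j (possibly empty when i = j).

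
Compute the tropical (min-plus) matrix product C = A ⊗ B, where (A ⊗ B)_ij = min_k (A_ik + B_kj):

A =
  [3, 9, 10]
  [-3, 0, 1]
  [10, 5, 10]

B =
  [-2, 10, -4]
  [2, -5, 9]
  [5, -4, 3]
A ⊗ B =
  [1, 4, -1]
  [-5, -5, -7]
  [7, 0, 6]

Apply the min-plus product entry-by-entry:
  C[0][0] = min over k of (A[0][0] + B[0][0] = 3 + -2 = 1, A[0][1] + B[1][0] = 9 + 2 = 11, A[0][2] + B[2][0] = 10 + 5 = 15) = 1 (attained at k = 0)
  C[0][1] = min over k of (A[0][0] + B[0][1] = 3 + 10 = 13, A[0][1] + B[1][1] = 9 + -5 = 4, A[0][2] + B[2][1] = 10 + -4 = 6) = 4 (attained at k = 1)
  C[0][2] = min over k of (A[0][0] + B[0][2] = 3 + -4 = -1, A[0][1] + B[1][2] = 9 + 9 = 18, A[0][2] + B[2][2] = 10 + 3 = 13) = -1 (attained at k = 0)
  C[1][0] = min over k of (A[1][0] + B[0][0] = -3 + -2 = -5, A[1][1] + B[1][0] = 0 + 2 = 2, A[1][2] + B[2][0] = 1 + 5 = 6) = -5 (attained at k = 0)
  C[1][1] = min over k of (A[1][0] + B[0][1] = -3 + 10 = 7, A[1][1] + B[1][1] = 0 + -5 = -5, A[1][2] + B[2][1] = 1 + -4 = -3) = -5 (attained at k = 1)
  C[1][2] = min over k of (A[1][0] + B[0][2] = -3 + -4 = -7, A[1][1] + B[1][2] = 0 + 9 = 9, A[1][2] + B[2][2] = 1 + 3 = 4) = -7 (attained at k = 0)
  C[2][0] = min over k of (A[2][0] + B[0][0] = 10 + -2 = 8, A[2][1] + B[1][0] = 5 + 2 = 7, A[2][2] + B[2][0] = 10 + 5 = 15) = 7 (attained at k = 1)
  C[2][1] = min over k of (A[2][0] + B[0][1] = 10 + 10 = 20, A[2][1] + B[1][1] = 5 + -5 = 0, A[2][2] + B[2][1] = 10 + -4 = 6) = 0 (attained at k = 1)
  C[2][2] = min over k of (A[2][0] + B[0][2] = 10 + -4 = 6, A[2][1] + B[1][2] = 5 + 9 = 14, A[2][2] + B[2][2] = 10 + 3 = 13) = 6 (attained at k = 0)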